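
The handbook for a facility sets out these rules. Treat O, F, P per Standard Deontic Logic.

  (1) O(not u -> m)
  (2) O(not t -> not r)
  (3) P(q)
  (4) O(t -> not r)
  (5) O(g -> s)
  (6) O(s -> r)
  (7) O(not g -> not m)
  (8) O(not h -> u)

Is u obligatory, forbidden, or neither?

By case analysis on not t: premise 2 gives O(not t -> not r) and premise 4 gives O(t -> not r), so O(not r) either way.
Premise 6, O(s -> r), contraposes to O(not r -> not s); with O(not r) we get O(not s).
Premise 5 is O(g -> s); contrapositively O(not s -> not g). Since O(not s) holds, K gives O(not g).
Applying K to premise 7 (O(not g -> not m)) and O(not g) yields O(not m).
Premise 1 is O(not u -> m); contrapositively O(not m -> u). Since O(not m) holds, K gives O(u).
Premises 3, 8 do not contribute to this derivation.
Hence u is obligatory.

Obligatory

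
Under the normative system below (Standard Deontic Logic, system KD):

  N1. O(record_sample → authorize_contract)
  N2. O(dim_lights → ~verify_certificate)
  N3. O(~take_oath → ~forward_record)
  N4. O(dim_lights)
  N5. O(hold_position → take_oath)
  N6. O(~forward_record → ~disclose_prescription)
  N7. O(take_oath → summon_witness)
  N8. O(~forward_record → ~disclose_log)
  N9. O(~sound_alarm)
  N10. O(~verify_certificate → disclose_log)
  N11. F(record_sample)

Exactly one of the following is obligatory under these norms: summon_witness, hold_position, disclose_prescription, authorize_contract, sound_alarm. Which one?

summon_witness

From premise 4 we have O(dim_lights).
From O(dim_lights) and premise 2, O(dim_lights → ~verify_certificate), we obtain O(~verify_certificate).
Premise 10 is O(~verify_certificate → disclose_log); since O(~verify_certificate), deontic closure gives O(disclose_log).
Premise 8 is O(~forward_record → ~disclose_log); contrapositively O(disclose_log → forward_record). Since O(disclose_log) holds, K gives O(forward_record).
The contrapositive of premise 3 (O(~take_oath → ~forward_record)) is O(forward_record → take_oath), and O(forward_record) is already established, so O(take_oath).
Applying K to premise 7 (O(take_oath → summon_witness)) and O(take_oath) yields O(summon_witness).
So O(summon_witness) holds — summon_witness is obligatory. None of the other listed options is made obligatory by any chain of premises.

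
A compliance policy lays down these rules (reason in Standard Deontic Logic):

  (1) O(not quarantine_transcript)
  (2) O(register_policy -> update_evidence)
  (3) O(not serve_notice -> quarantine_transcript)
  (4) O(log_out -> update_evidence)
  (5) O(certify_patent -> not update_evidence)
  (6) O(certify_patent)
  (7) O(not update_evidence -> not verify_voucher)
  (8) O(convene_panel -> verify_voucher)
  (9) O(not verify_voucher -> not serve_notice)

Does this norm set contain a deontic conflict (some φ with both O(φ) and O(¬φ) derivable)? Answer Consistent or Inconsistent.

Inconsistent

From premise 1 we have O(not quarantine_transcript).
The contrapositive of premise 3 (O(not serve_notice -> quarantine_transcript)) is O(not quarantine_transcript -> serve_notice), and O(not quarantine_transcript) is already established, so O(serve_notice).
Premise 9, O(not verify_voucher -> not serve_notice), contraposes to O(serve_notice -> verify_voucher); with O(serve_notice) we get O(verify_voucher).
Premise 7, O(not update_evidence -> not verify_voucher), contraposes to O(verify_voucher -> update_evidence); with O(verify_voucher) we get O(update_evidence).
The contrapositive of premise 5 (O(certify_patent -> not update_evidence)) is O(update_evidence -> not certify_patent), and O(update_evidence) is already established, so O(not certify_patent).
But premise 6 directly asserts O(certify_patent).
We now have both O(not certify_patent) and O(certify_patent) — certify_patent is simultaneously obligatory and forbidden, violating the D-axiom.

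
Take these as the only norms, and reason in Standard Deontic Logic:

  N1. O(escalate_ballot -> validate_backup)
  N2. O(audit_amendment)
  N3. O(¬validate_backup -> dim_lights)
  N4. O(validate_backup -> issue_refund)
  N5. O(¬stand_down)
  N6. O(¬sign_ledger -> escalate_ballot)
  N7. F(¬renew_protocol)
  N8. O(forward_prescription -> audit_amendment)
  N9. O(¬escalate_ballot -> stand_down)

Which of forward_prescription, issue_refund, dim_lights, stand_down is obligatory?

From premise 5 we have O(¬stand_down).
Premise 9 is O(¬escalate_ballot -> stand_down); contrapositively O(¬stand_down -> escalate_ballot). Since O(¬stand_down) holds, K gives O(escalate_ballot).
Premise 1 is O(escalate_ballot -> validate_backup); since O(escalate_ballot), deontic closure gives O(validate_backup).
Premise 4 is O(validate_backup -> issue_refund); since O(validate_backup), deontic closure gives O(issue_refund).
So O(issue_refund) holds — issue_refund is obligatory. None of the other listed options is made obligatory by any chain of premises.

issue_refund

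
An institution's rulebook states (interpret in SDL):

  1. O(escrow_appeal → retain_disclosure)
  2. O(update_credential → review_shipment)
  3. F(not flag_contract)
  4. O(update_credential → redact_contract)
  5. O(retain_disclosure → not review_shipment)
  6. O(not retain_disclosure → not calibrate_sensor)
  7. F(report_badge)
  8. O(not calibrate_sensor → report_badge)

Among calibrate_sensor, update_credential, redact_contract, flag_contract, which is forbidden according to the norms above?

update_credential

Premise 7, F(report_badge), is equivalent to O(not report_badge).
Premise 8 is O(not calibrate_sensor → report_badge); contrapositively O(not report_badge → calibrate_sensor). Since O(not report_badge) holds, K gives O(calibrate_sensor).
The contrapositive of premise 6 (O(not retain_disclosure → not calibrate_sensor)) is O(calibrate_sensor → retain_disclosure), and O(calibrate_sensor) is already established, so O(retain_disclosure).
Applying K to premise 5 (O(retain_disclosure → not review_shipment)) and O(retain_disclosure) yields O(not review_shipment).
The contrapositive of premise 2 (O(update_credential → review_shipment)) is O(not review_shipment → not update_credential), and O(not review_shipment) is already established, so O(not update_credential).
So O(not update_credential) holds, i.e. update_credential is forbidden. None of the other listed options is forbidden under the premises.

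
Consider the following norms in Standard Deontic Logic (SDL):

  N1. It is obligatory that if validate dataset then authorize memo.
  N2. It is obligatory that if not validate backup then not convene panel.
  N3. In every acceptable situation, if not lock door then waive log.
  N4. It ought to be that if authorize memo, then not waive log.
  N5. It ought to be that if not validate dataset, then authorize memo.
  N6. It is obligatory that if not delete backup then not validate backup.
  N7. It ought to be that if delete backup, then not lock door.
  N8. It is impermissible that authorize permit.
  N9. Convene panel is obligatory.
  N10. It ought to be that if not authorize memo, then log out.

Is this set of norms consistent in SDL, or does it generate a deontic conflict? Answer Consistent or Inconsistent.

Inconsistent

Premises 1 and 5 cover both cases: O(validate_dataset → authorize_memo) and O(¬validate_dataset → authorize_memo). Since validate_dataset ∨ ¬validate_dataset is a tautology, O(authorize_memo) follows.
Premise 4 is O(authorize_memo → ¬waive_log); since O(authorize_memo), deontic closure gives O(¬waive_log).
Premise 3 is O(¬lock_door → waive_log); contrapositively O(¬waive_log → lock_door). Since O(¬waive_log) holds, K gives O(lock_door).
Premise 7, O(delete_backup → ¬lock_door), contraposes to O(lock_door → ¬delete_backup); with O(lock_door) we get O(¬delete_backup).
Premise 6 is O(¬delete_backup → ¬validate_backup); since O(¬delete_backup), deontic closure gives O(¬validate_backup).
Premise 2 is O(¬validate_backup → ¬convene_panel); since O(¬validate_backup), deontic closure gives O(¬convene_panel).
But premise 9 directly asserts O(convene_panel).
We now have both O(¬convene_panel) and O(convene_panel) — convene_panel is simultaneously obligatory and forbidden, violating the D-axiom.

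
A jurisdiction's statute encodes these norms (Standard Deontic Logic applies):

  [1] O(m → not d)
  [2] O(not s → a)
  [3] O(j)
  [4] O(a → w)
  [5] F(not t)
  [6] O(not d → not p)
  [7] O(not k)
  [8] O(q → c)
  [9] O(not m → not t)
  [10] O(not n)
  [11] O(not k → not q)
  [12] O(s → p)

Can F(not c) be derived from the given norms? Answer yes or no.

Premise 8 is O(q → c), but O(q) is not derivable from the premises, so it does not yield O(c).
No other premise forces O(c). An ideal world satisfying every premise can still have not c true, so F(not c) is not derivable.

No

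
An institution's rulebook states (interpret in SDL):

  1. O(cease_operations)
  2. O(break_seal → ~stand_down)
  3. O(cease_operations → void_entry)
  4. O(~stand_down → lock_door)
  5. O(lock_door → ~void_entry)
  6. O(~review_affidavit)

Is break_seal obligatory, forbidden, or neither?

Premise 1 gives O(cease_operations).
Applying K to premise 3 (O(cease_operations → void_entry)) and O(cease_operations) yields O(void_entry).
The contrapositive of premise 5 (O(lock_door → ~void_entry)) is O(void_entry → ~lock_door), and O(void_entry) is already established, so O(~lock_door).
Premise 4 is O(~stand_down → lock_door); contrapositively O(~lock_door → stand_down). Since O(~lock_door) holds, K gives O(stand_down).
Premise 2, O(break_seal → ~stand_down), contraposes to O(stand_down → ~break_seal); with O(stand_down) we get O(~break_seal).
Premise 6 does not contribute to this derivation.
Thus O(~break_seal), which is F(break_seal): break_seal is forbidden.

Forbidden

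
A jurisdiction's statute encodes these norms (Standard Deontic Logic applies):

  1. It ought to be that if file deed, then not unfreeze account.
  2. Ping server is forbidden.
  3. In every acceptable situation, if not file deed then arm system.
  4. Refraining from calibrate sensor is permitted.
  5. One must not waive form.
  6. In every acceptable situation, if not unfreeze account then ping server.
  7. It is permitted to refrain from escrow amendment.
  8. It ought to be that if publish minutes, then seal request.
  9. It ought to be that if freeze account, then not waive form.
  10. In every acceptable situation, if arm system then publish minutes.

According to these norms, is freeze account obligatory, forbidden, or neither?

Premise 9 is O(freeze_account → ¬waive_form); even if O(¬waive_form) held, inferring O(freeze_account) would be affirming the consequent — invalid.
No premise or chain of K-axiom applications forces O(freeze_account), and none forces O(¬freeze_account). So freeze_account is neither obligatory nor forbidden under these norms.

Neither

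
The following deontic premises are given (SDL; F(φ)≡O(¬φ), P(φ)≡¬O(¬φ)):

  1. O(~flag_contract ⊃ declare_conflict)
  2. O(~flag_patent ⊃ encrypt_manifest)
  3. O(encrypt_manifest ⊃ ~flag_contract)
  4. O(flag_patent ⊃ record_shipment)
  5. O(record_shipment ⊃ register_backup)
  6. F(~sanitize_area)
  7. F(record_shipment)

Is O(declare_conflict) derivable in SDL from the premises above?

Yes

F(record_shipment) at premise 7 means O(~record_shipment).
Premise 4 is O(flag_patent ⊃ record_shipment); contrapositively O(~record_shipment ⊃ ~flag_patent). Since O(~record_shipment) holds, K gives O(~flag_patent).
Premise 2 is O(~flag_patent ⊃ encrypt_manifest); since O(~flag_patent), deontic closure gives O(encrypt_manifest).
Premise 3 is O(encrypt_manifest ⊃ ~flag_contract); since O(encrypt_manifest), deontic closure gives O(~flag_contract).
Premise 1 is O(~flag_contract ⊃ declare_conflict); since O(~flag_contract), deontic closure gives O(declare_conflict).
Premises 5, 6 do not contribute to this derivation.
So O(declare_conflict) follows.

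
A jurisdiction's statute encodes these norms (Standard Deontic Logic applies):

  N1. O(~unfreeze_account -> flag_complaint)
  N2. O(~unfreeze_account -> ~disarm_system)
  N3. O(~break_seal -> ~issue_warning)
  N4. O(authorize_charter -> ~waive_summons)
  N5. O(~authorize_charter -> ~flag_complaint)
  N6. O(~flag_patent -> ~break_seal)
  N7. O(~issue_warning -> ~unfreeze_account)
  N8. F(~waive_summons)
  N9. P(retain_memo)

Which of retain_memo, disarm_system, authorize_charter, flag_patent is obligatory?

Premise 8, F(~waive_summons), is equivalent to O(waive_summons).
Premise 4 is O(authorize_charter -> ~waive_summons); contrapositively O(waive_summons -> ~authorize_charter). Since O(waive_summons) holds, K gives O(~authorize_charter).
Premise 5 is O(~authorize_charter -> ~flag_complaint); since O(~authorize_charter), deontic closure gives O(~flag_complaint).
Premise 1, O(~unfreeze_account -> flag_complaint), contraposes to O(~flag_complaint -> unfreeze_account); with O(~flag_complaint) we get O(unfreeze_account).
The contrapositive of premise 7 (O(~issue_warning -> ~unfreeze_account)) is O(unfreeze_account -> issue_warning), and O(unfreeze_account) is already established, so O(issue_warning).
Premise 3 is O(~break_seal -> ~issue_warning); contrapositively O(issue_warning -> break_seal). Since O(issue_warning) holds, K gives O(break_seal).
Premise 6 is O(~flag_patent -> ~break_seal); contrapositively O(break_seal -> flag_patent). Since O(break_seal) holds, K gives O(flag_patent).
So O(flag_patent) holds — flag_patent is obligatory. None of the other listed options is made obligatory by any chain of premises.

flag_patent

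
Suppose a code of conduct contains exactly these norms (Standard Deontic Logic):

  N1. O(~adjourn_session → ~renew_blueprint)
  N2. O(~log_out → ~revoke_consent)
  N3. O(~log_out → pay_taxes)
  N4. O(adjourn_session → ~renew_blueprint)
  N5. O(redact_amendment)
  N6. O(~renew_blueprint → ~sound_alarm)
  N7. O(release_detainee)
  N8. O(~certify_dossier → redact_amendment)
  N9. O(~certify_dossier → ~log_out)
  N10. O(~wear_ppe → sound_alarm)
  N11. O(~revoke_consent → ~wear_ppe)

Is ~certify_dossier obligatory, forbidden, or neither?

Forbidden

By case analysis on adjourn_session: premise 4 gives O(adjourn_session → ~renew_blueprint) and premise 1 gives O(~adjourn_session → ~renew_blueprint), so O(~renew_blueprint) either way.
With premise 6, O(~renew_blueprint → ~sound_alarm), the K-axiom yields O(~sound_alarm).
Premise 10 is O(~wear_ppe → sound_alarm); contrapositively O(~sound_alarm → wear_ppe). Since O(~sound_alarm) holds, K gives O(wear_ppe).
The contrapositive of premise 11 (O(~revoke_consent → ~wear_ppe)) is O(wear_ppe → revoke_consent), and O(wear_ppe) is already established, so O(revoke_consent).
Premise 2, O(~log_out → ~revoke_consent), contraposes to O(revoke_consent → log_out); with O(revoke_consent) we get O(log_out).
Premise 9 is O(~certify_dossier → ~log_out); contrapositively O(log_out → certify_dossier). Since O(log_out) holds, K gives O(certify_dossier).
Premises 3, 5, 7, 8 do not contribute to this derivation.
Thus O(certify_dossier), which is F(~certify_dossier): ~certify_dossier is forbidden.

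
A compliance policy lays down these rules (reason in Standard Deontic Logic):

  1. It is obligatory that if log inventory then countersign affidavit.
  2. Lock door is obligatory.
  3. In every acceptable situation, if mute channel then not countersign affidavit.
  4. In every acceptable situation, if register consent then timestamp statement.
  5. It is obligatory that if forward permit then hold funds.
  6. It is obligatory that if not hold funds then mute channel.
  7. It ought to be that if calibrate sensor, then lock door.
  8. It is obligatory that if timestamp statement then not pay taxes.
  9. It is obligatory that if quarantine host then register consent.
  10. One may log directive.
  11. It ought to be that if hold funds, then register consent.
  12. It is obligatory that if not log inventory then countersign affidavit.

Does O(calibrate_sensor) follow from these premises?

No

Premise 7 is O(calibrate_sensor → lock_door); even if O(lock_door) held, inferring O(calibrate_sensor) would be affirming the consequent — invalid.
No other premise forces O(calibrate_sensor). An ideal world satisfying every premise can still have calibrate_sensor false, so O(calibrate_sensor) is not derivable.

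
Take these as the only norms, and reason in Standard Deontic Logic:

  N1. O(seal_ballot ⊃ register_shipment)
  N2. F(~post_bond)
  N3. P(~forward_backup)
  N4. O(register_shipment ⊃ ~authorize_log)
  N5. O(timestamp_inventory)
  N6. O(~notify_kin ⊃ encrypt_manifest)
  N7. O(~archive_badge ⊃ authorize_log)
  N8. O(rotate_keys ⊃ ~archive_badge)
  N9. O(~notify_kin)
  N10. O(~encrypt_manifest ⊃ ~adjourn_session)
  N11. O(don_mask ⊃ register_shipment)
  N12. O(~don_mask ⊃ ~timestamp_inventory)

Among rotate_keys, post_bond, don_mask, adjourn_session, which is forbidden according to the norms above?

rotate_keys

From premise 5 we have O(timestamp_inventory).
Premise 12, O(~don_mask ⊃ ~timestamp_inventory), contraposes to O(timestamp_inventory ⊃ don_mask); with O(timestamp_inventory) we get O(don_mask).
With premise 11, O(don_mask ⊃ register_shipment), the K-axiom yields O(register_shipment).
With premise 4, O(register_shipment ⊃ ~authorize_log), the K-axiom yields O(~authorize_log).
Premise 7 is O(~archive_badge ⊃ authorize_log); contrapositively O(~authorize_log ⊃ archive_badge). Since O(~authorize_log) holds, K gives O(archive_badge).
The contrapositive of premise 8 (O(rotate_keys ⊃ ~archive_badge)) is O(archive_badge ⊃ ~rotate_keys), and O(archive_badge) is already established, so O(~rotate_keys).
So O(~rotate_keys) holds, i.e. rotate_keys is forbidden. None of the other listed options is forbidden under the premises.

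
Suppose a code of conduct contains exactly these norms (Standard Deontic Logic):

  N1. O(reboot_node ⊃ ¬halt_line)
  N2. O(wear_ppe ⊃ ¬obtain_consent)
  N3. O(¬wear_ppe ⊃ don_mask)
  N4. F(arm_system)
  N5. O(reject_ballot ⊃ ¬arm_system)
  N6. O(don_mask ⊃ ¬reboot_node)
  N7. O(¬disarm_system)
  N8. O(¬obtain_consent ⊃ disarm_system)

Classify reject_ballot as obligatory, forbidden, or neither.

Premise 5 is O(reject_ballot ⊃ ¬arm_system); even if O(¬arm_system) held, inferring O(reject_ballot) would be affirming the consequent — invalid.
No premise or chain of K-axiom applications forces O(reject_ballot), and none forces O(¬reject_ballot). So reject_ballot is neither obligatory nor forbidden under these norms.

Neither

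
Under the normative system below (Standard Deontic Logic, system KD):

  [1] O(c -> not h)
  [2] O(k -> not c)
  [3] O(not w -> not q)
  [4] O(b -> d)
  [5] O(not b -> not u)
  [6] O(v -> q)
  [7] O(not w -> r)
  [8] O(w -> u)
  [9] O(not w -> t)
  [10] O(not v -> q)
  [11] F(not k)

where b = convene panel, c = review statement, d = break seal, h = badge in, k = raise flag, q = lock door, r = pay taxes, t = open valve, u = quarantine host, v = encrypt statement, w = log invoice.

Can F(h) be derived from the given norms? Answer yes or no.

Premise 1 is O(c -> not h), but O(c) is not derivable from the premises, so it does not yield O(not h).
No other premise forces O(not h). An ideal world satisfying every premise can still have h true, so F(h) is not derivable.

No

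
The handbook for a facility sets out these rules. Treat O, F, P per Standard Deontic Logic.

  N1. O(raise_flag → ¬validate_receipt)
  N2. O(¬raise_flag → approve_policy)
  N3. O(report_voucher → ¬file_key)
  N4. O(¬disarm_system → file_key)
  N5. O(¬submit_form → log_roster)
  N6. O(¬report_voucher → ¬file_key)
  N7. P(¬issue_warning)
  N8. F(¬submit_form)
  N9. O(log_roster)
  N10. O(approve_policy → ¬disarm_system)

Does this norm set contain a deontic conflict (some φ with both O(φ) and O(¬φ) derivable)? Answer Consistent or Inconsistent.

Premise 5 is O(¬submit_form → log_roster); even if O(log_roster) held, inferring O(¬submit_form) would be affirming the consequent — invalid.
So O(¬submit_form) is not derivable, and the apparent clash with O(submit_form) does not arise.
A world satisfying every obligation exists (e.g. approve_policy=false, disarm_system=true, file_key=false, issue_warning=false, log_roster=true, raise_flag=true, report_voucher=false, submit_form=true, validate_receipt=false); no atom is both obligatory and forbidden, so the set is consistent.

Consistent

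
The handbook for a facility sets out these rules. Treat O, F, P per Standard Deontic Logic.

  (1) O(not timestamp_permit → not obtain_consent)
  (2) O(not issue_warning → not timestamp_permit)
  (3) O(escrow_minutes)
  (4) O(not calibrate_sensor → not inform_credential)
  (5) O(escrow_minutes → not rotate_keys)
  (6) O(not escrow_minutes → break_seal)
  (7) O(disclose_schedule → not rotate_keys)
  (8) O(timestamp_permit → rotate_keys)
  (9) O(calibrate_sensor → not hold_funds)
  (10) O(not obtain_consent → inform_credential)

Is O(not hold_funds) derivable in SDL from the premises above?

Yes

Premise 3 states O(escrow_minutes) outright.
With premise 5, O(escrow_minutes → not rotate_keys), the K-axiom yields O(not rotate_keys).
Premise 8, O(timestamp_permit → rotate_keys), contraposes to O(not rotate_keys → not timestamp_permit); with O(not rotate_keys) we get O(not timestamp_permit).
With premise 1, O(not timestamp_permit → not obtain_consent), the K-axiom yields O(not obtain_consent).
With premise 10, O(not obtain_consent → inform_credential), the K-axiom yields O(inform_credential).
The contrapositive of premise 4 (O(not calibrate_sensor → not inform_credential)) is O(inform_credential → calibrate_sensor), and O(inform_credential) is already established, so O(calibrate_sensor).
From O(calibrate_sensor) and premise 9, O(calibrate_sensor → not hold_funds), we obtain O(not hold_funds).
Premises 2, 6, 7 do not contribute to this derivation.
So O(not hold_funds) follows.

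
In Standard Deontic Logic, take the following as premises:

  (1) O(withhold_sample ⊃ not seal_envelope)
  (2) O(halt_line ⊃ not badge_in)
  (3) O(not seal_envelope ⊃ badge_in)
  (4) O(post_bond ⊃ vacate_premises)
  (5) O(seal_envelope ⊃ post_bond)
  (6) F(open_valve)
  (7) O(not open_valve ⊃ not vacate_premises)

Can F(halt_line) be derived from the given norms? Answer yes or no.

Yes

F(open_valve) at premise 6 means O(not open_valve).
From O(not open_valve) and premise 7, O(not open_valve ⊃ not vacate_premises), we obtain O(not vacate_premises).
Premise 4, O(post_bond ⊃ vacate_premises), contraposes to O(not vacate_premises ⊃ not post_bond); with O(not vacate_premises) we get O(not post_bond).
The contrapositive of premise 5 (O(seal_envelope ⊃ post_bond)) is O(not post_bond ⊃ not seal_envelope), and O(not post_bond) is already established, so O(not seal_envelope).
Applying K to premise 3 (O(not seal_envelope ⊃ badge_in)) and O(not seal_envelope) yields O(badge_in).
Premise 2, O(halt_line ⊃ not badge_in), contraposes to O(badge_in ⊃ not halt_line); with O(badge_in) we get O(not halt_line).
Premise 1 does not contribute to this derivation.
So O(not halt_line) holds, i.e. F(halt_line). The claim follows.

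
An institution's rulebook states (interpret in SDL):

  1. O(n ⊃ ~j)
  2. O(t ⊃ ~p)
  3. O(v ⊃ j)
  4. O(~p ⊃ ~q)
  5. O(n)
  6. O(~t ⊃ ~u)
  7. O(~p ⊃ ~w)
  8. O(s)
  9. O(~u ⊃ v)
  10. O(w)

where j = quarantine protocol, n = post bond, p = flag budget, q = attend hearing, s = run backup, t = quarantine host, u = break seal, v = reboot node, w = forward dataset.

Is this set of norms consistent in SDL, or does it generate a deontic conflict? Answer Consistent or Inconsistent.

Inconsistent

From premise 10 we have O(w).
The contrapositive of premise 7 (O(~p ⊃ ~w)) is O(w ⊃ p), and O(w) is already established, so O(p).
The contrapositive of premise 2 (O(t ⊃ ~p)) is O(p ⊃ ~t), and O(p) is already established, so O(~t).
Premise 6 is O(~t ⊃ ~u); since O(~t), deontic closure gives O(~u).
Premise 9 is O(~u ⊃ v); since O(~u), deontic closure gives O(v).
Applying K to premise 3 (O(v ⊃ j)) and O(v) yields O(j).
Premise 1, O(n ⊃ ~j), contraposes to O(j ⊃ ~n); with O(j) we get O(~n).
Yet premise 5 states O(n).
We now have both O(~n) and O(n) — n is simultaneously obligatory and forbidden, violating the D-axiom.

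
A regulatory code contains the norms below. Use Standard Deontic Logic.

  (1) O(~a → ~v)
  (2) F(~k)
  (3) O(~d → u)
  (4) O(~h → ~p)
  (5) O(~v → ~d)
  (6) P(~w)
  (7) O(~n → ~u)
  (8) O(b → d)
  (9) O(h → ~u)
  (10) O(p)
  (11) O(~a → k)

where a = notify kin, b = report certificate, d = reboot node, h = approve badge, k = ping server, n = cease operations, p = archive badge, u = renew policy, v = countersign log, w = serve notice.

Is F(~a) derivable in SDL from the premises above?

Yes

Premise 10 gives O(p).
Premise 4 is O(~h → ~p); contrapositively O(p → h). Since O(p) holds, K gives O(h).
Premise 9 is O(h → ~u); since O(h), deontic closure gives O(~u).
The contrapositive of premise 3 (O(~d → u)) is O(~u → d), and O(~u) is already established, so O(d).
Premise 5, O(~v → ~d), contraposes to O(d → v); with O(d) we get O(v).
Premise 1 is O(~a → ~v); contrapositively O(v → a). Since O(v) holds, K gives O(a).
Premises 2, 6, 7, 8, 11 do not contribute to this derivation.
So O(a) holds, i.e. F(~a). The claim follows.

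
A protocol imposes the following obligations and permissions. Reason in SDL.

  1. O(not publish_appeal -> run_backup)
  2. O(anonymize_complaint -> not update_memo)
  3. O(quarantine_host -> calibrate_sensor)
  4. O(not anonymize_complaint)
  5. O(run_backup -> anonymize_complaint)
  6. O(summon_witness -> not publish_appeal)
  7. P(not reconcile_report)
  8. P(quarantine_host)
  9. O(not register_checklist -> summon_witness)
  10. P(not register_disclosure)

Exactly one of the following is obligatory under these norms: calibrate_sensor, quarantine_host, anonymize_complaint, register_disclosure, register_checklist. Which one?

Premise 4 gives O(not anonymize_complaint).
The contrapositive of premise 5 (O(run_backup -> anonymize_complaint)) is O(not anonymize_complaint -> not run_backup), and O(not anonymize_complaint) is already established, so O(not run_backup).
Premise 1 is O(not publish_appeal -> run_backup); contrapositively O(not run_backup -> publish_appeal). Since O(not run_backup) holds, K gives O(publish_appeal).
Premise 6 is O(summon_witness -> not publish_appeal); contrapositively O(publish_appeal -> not summon_witness). Since O(publish_appeal) holds, K gives O(not summon_witness).
Premise 9 is O(not register_checklist -> summon_witness); contrapositively O(not summon_witness -> register_checklist). Since O(not summon_witness) holds, K gives O(register_checklist).
So O(register_checklist) holds — register_checklist is obligatory. None of the other listed options is made obligatory by any chain of premises.

register_checklist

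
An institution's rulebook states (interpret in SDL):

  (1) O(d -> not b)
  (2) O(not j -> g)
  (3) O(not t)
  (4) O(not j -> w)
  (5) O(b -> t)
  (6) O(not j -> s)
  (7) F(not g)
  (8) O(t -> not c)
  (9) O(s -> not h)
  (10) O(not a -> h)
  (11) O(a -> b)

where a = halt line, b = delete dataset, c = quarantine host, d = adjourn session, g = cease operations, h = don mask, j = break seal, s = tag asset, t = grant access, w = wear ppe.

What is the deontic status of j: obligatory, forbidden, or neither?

Premise 3 gives O(not t).
Premise 5 is O(b -> t); contrapositively O(not t -> not b). Since O(not t) holds, K gives O(not b).
The contrapositive of premise 11 (O(a -> b)) is O(not b -> not a), and O(not b) is already established, so O(not a).
Premise 10 is O(not a -> h); since O(not a), deontic closure gives O(h).
Premise 9 is O(s -> not h); contrapositively O(h -> not s). Since O(h) holds, K gives O(not s).
Premise 6, O(not j -> s), contraposes to O(not s -> j); with O(not s) we get O(j).
Premises 1, 2, 4, 7, 8 do not contribute to this derivation.
Hence j is obligatory.

Obligatory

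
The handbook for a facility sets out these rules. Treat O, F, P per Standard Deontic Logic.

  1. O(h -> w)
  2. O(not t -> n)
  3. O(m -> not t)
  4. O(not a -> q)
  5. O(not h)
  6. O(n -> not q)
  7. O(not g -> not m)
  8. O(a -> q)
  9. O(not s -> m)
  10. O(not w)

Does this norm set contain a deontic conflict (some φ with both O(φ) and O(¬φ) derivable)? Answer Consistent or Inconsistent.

Premise 1 is O(h -> w), but O(h) is not derivable from the premises, so it does not yield O(w).
So O(w) is not derivable, and the apparent clash with O(not w) does not arise.
A world satisfying every obligation exists (e.g. a=false, g=false, h=false, m=false, n=false, q=true, s=true, t=true, w=false); no atom is both obligatory and forbidden, so the set is consistent.

Consistent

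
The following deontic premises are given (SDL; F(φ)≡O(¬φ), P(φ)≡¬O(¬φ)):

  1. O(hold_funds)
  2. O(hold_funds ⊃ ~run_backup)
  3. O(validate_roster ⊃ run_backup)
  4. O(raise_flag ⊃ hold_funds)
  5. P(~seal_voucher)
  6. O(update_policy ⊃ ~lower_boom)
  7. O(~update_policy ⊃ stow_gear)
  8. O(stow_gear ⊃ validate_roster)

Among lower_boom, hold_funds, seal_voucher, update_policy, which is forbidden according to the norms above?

Premise 1 states O(hold_funds) outright.
With premise 2, O(hold_funds ⊃ ~run_backup), the K-axiom yields O(~run_backup).
Premise 3, O(validate_roster ⊃ run_backup), contraposes to O(~run_backup ⊃ ~validate_roster); with O(~run_backup) we get O(~validate_roster).
Premise 8, O(stow_gear ⊃ validate_roster), contraposes to O(~validate_roster ⊃ ~stow_gear); with O(~validate_roster) we get O(~stow_gear).
Premise 7 is O(~update_policy ⊃ stow_gear); contrapositively O(~stow_gear ⊃ update_policy). Since O(~stow_gear) holds, K gives O(update_policy).
Premise 6 is O(update_policy ⊃ ~lower_boom); since O(update_policy), deontic closure gives O(~lower_boom).
So O(~lower_boom) holds, i.e. lower_boom is forbidden. None of the other listed options is forbidden under the premises.

lower_boom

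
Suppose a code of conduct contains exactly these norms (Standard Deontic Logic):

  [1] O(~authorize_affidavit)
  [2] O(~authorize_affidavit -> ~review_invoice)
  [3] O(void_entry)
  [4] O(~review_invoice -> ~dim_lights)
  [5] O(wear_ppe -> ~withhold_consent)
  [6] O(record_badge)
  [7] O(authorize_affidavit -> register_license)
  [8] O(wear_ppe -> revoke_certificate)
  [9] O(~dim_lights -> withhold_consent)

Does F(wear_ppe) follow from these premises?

Premise 1 states O(~authorize_affidavit) outright.
With premise 2, O(~authorize_affidavit -> ~review_invoice), the K-axiom yields O(~review_invoice).
Premise 4 is O(~review_invoice -> ~dim_lights); since O(~review_invoice), deontic closure gives O(~dim_lights).
With premise 9, O(~dim_lights -> withhold_consent), the K-axiom yields O(withhold_consent).
Premise 5, O(wear_ppe -> ~withhold_consent), contraposes to O(withhold_consent -> ~wear_ppe); with O(withhold_consent) we get O(~wear_ppe).
Premises 3, 6, 7, 8 do not contribute to this derivation.
So O(~wear_ppe) holds, i.e. F(wear_ppe). The claim follows.

Yes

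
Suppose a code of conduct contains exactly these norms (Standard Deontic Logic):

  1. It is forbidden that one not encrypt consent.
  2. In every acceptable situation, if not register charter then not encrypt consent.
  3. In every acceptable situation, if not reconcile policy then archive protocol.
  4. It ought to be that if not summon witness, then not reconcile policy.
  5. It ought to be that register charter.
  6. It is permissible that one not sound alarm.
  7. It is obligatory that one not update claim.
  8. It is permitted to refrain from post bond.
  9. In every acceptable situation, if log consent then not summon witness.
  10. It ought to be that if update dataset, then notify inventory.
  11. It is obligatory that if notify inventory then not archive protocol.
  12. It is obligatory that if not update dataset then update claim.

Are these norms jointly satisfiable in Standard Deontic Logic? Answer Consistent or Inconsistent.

Consistent

Premise 2 is O(¬register_charter → ¬encrypt_consent), but O(¬register_charter) is not derivable from the premises, so it does not yield O(¬encrypt_consent).
So O(¬encrypt_consent) is not derivable, and the apparent clash with O(encrypt_consent) does not arise.
A world satisfying every obligation exists (e.g. archive_protocol=false, encrypt_consent=true, log_consent=false, notify_inventory=true, post_bond=false, reconcile_policy=true, register_charter=true, sound_alarm=false, summon_witness=true, update_claim=false, update_dataset=true); no atom is both obligatory and forbidden, so the set is consistent.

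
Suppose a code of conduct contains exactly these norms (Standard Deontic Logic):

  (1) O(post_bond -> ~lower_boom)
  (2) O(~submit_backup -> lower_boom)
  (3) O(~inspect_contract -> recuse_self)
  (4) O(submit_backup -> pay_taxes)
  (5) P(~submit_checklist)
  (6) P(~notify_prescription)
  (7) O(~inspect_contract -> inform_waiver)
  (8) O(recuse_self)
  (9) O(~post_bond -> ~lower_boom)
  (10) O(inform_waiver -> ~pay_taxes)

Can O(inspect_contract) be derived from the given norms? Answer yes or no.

Yes

Premises 9 and 1 cover both cases: O(~post_bond -> ~lower_boom) and O(post_bond -> ~lower_boom). Since ~post_bond ∨ post_bond is a tautology, O(~lower_boom) follows.
The contrapositive of premise 2 (O(~submit_backup -> lower_boom)) is O(~lower_boom -> submit_backup), and O(~lower_boom) is already established, so O(submit_backup).
Applying K to premise 4 (O(submit_backup -> pay_taxes)) and O(submit_backup) yields O(pay_taxes).
The contrapositive of premise 10 (O(inform_waiver -> ~pay_taxes)) is O(pay_taxes -> ~inform_waiver), and O(pay_taxes) is already established, so O(~inform_waiver).
Premise 7 is O(~inspect_contract -> inform_waiver); contrapositively O(~inform_waiver -> inspect_contract). Since O(~inform_waiver) holds, K gives O(inspect_contract).
Premises 3, 5, 6, 8 do not contribute to this derivation.
So O(inspect_contract) follows.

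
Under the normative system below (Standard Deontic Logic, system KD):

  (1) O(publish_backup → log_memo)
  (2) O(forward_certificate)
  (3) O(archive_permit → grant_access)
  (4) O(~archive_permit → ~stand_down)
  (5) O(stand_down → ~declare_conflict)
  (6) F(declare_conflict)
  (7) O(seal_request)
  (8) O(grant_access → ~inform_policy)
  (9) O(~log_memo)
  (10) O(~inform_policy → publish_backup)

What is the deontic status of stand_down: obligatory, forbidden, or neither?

From premise 9 we have O(~log_memo).
Premise 1, O(publish_backup → log_memo), contraposes to O(~log_memo → ~publish_backup); with O(~log_memo) we get O(~publish_backup).
Premise 10 is O(~inform_policy → publish_backup); contrapositively O(~publish_backup → inform_policy). Since O(~publish_backup) holds, K gives O(inform_policy).
Premise 8, O(grant_access → ~inform_policy), contraposes to O(inform_policy → ~grant_access); with O(inform_policy) we get O(~grant_access).
The contrapositive of premise 3 (O(archive_permit → grant_access)) is O(~grant_access → ~archive_permit), and O(~grant_access) is already established, so O(~archive_permit).
Premise 4 is O(~archive_permit → ~stand_down); since O(~archive_permit), deontic closure gives O(~stand_down).
Premises 2, 5, 6, 7 do not contribute to this derivation.
Thus O(~stand_down), which is F(stand_down): stand_down is forbidden.

Forbidden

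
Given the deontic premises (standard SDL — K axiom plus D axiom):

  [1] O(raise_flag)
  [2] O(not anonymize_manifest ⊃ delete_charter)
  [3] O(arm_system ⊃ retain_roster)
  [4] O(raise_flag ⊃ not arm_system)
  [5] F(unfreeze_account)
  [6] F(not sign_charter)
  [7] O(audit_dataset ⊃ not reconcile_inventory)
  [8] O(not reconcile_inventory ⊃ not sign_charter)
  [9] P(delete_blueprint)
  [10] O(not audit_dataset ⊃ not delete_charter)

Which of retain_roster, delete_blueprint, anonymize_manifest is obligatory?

anonymize_manifest

Premise 6 is F(not sign_charter), i.e. O(sign_charter).
Premise 8, O(not reconcile_inventory ⊃ not sign_charter), contraposes to O(sign_charter ⊃ reconcile_inventory); with O(sign_charter) we get O(reconcile_inventory).
Premise 7, O(audit_dataset ⊃ not reconcile_inventory), contraposes to O(reconcile_inventory ⊃ not audit_dataset); with O(reconcile_inventory) we get O(not audit_dataset).
Applying K to premise 10 (O(not audit_dataset ⊃ not delete_charter)) and O(not audit_dataset) yields O(not delete_charter).
Premise 2, O(not anonymize_manifest ⊃ delete_charter), contraposes to O(not delete_charter ⊃ anonymize_manifest); with O(not delete_charter) we get O(anonymize_manifest).
So O(anonymize_manifest) holds — anonymize_manifest is obligatory. None of the other listed options is made obligatory by any chain of premises.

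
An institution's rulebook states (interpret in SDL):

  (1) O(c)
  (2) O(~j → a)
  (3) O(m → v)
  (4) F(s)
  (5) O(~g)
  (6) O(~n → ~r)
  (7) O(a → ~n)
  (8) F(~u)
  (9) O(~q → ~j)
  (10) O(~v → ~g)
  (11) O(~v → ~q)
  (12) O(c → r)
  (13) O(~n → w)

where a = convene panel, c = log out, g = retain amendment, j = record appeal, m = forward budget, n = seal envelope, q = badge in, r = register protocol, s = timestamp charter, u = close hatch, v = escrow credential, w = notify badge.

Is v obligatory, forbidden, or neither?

Obligatory

Premise 1 states O(c) outright.
From O(c) and premise 12, O(c → r), we obtain O(r).
The contrapositive of premise 6 (O(~n → ~r)) is O(r → n), and O(r) is already established, so O(n).
The contrapositive of premise 7 (O(a → ~n)) is O(n → ~a), and O(n) is already established, so O(~a).
Premise 2 is O(~j → a); contrapositively O(~a → j). Since O(~a) holds, K gives O(j).
Premise 9, O(~q → ~j), contraposes to O(j → q); with O(j) we get O(q).
Premise 11, O(~v → ~q), contraposes to O(q → v); with O(q) we get O(v).
Premises 3, 4, 5, 8, 10, 13 do not contribute to this derivation.
Hence v is obligatory.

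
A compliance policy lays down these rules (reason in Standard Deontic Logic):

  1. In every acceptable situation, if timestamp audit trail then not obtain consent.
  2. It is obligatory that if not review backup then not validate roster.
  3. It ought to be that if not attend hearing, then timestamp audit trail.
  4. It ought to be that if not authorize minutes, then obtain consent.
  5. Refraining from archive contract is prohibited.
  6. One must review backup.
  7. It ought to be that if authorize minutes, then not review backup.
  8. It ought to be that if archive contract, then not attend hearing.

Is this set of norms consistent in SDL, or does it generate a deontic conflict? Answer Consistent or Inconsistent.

Premise 6 states O(review_backup) outright.
Premise 7, O(authorize_minutes → ¬review_backup), contraposes to O(review_backup → ¬authorize_minutes); with O(review_backup) we get O(¬authorize_minutes).
Applying K to premise 4 (O(¬authorize_minutes → obtain_consent)) and O(¬authorize_minutes) yields O(obtain_consent).
Premise 1, O(timestamp_audit_trail → ¬obtain_consent), contraposes to O(obtain_consent → ¬timestamp_audit_trail); with O(obtain_consent) we get O(¬timestamp_audit_trail).
Premise 3, O(¬attend_hearing → timestamp_audit_trail), contraposes to O(¬timestamp_audit_trail → attend_hearing); with O(¬timestamp_audit_trail) we get O(attend_hearing).
Premise 8, O(archive_contract → ¬attend_hearing), contraposes to O(attend_hearing → ¬archive_contract); with O(attend_hearing) we get O(¬archive_contract).
Yet premise 5 is F(¬archive_contract), i.e. O(archive_contract).
We now have both O(¬archive_contract) and O(archive_contract) — archive_contract is simultaneously obligatory and forbidden, violating the D-axiom.

Inconsistent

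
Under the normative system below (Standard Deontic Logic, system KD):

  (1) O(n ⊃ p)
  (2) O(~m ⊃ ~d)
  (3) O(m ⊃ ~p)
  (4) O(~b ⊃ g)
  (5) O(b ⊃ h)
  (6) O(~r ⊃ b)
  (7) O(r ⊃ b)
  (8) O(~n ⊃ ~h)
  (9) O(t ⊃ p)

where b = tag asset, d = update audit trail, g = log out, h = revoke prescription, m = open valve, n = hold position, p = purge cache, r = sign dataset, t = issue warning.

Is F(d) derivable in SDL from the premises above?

Premises 7 and 6 cover both cases: O(r ⊃ b) and O(~r ⊃ b). Since r ∨ ~r is a tautology, O(b) follows.
With premise 5, O(b ⊃ h), the K-axiom yields O(h).
Premise 8 is O(~n ⊃ ~h); contrapositively O(h ⊃ n). Since O(h) holds, K gives O(n).
Premise 1 is O(n ⊃ p); since O(n), deontic closure gives O(p).
Premise 3, O(m ⊃ ~p), contraposes to O(p ⊃ ~m); with O(p) we get O(~m).
Premise 2 is O(~m ⊃ ~d); since O(~m), deontic closure gives O(~d).
Premises 4, 9 do not contribute to this derivation.
So O(~d) holds, i.e. F(d). The claim follows.

Yes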